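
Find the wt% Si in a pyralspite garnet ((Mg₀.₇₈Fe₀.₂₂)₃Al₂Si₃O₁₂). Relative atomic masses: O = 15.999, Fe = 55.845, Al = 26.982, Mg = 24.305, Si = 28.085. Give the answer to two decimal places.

Formula mass = 2.34×24.305 + 0.66×55.845 + 2×26.982 + 3×28.085 + 12×15.999 = 423.938 g/mol, of which 84.255 g is Si.
So Si makes up 84.255/423.938 = 0.1987 of the mass, i.e. 19.87%.

19.87 weight percent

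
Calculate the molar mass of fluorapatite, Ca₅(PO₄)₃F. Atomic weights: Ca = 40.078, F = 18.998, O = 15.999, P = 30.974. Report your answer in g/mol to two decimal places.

504.30 g/mol

Ca: 5 × 40.078 = 200.3900
P: 3 × 30.974 = 92.9220
O: 12 × 15.999 = 191.9880
F: 1 × 18.998 = 18.9980
Summing the contributions gives the formula mass.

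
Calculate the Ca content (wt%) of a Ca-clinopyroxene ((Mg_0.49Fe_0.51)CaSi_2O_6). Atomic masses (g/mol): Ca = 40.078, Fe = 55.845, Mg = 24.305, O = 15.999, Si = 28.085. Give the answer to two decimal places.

M((Mg_0.49Fe_0.51)CaSi_2O_6) = 232.632 g/mol.
Ca contributes 1 × 40.078 = 40.078 g per mole.
40.078/232.632 = 0.1723 → 17.23%.

17.23 wt%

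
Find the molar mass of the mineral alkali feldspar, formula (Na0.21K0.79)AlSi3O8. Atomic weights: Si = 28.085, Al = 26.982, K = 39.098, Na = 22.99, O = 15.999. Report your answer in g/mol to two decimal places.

Na: 0.21 × 22.99 = 4.8279
K: 0.79 × 39.098 = 30.8874
Al: 1 × 26.982 = 26.9820
Si: 3 × 28.085 = 84.2550
O: 8 × 15.999 = 127.9920
Summing the contributions gives the formula mass.

274.94 g/mol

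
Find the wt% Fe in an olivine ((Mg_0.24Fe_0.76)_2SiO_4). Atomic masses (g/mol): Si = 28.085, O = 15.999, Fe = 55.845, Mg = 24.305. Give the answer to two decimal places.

M((Mg_0.24Fe_0.76)_2SiO_4) = 188.632 g/mol.
Fe contributes 1.52 × 55.845 = 84.884 g per mole.
84.884/188.632 = 0.4500 → 45.00%.

45.00 wt%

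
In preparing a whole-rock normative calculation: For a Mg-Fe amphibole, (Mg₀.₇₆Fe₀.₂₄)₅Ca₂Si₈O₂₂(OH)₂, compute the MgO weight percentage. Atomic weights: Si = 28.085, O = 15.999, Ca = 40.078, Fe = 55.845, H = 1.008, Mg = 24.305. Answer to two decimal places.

Formula mass = 850.201 g/mol.
3.80 Mg → 3.8000 mol MgO per formula unit; M(MgO) = 40.304, so MgO mass = 153.155 g.
153.155/850.201 × 100 = 18.01 wt%.

18.01 wt%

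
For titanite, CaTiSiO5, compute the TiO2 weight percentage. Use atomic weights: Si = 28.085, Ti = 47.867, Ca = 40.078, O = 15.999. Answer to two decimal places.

40.74 wt%

Molar mass of CaTiSiO5 = 1·40.078 + 1·47.867 + 1·28.085 + 5·15.999 = 196.025 g/mol.
Each formula unit contains 1 Ti, equivalent to 1/1 = 1.0000 mol TiO2.
M(TiO2) = 1×47.867 + 2×15.999 = 79.865 g/mol.
Mass of TiO2 per formula unit = 1.0000 × 79.865 = 79.865 g.
TiO2 wt% = 79.865 / 196.025 × 100 = 40.74%.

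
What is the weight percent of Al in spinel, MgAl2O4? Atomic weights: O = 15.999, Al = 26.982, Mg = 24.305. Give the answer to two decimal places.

37.93 wt%

Formula mass = 1·24.305 + 2·26.982 + 4·15.999 = 142.265 g/mol, of which 53.964 g is Al.
So Al makes up 53.964/142.265 = 0.3793 of the mass, i.e. 37.93%.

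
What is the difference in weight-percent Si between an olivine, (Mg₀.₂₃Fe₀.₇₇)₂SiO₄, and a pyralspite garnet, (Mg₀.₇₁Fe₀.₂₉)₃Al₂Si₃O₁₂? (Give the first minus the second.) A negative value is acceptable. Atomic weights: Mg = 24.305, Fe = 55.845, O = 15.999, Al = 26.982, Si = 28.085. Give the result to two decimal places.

First mineral: 28.085 g Si in 189.263 g formula = 14.84 wt% Si.
Second mineral: 84.255 g Si in 430.562 g formula = 19.57 wt% Si.
14.84% − 19.57% gives a difference of -4.73 percentage points.

-4.73 percentage points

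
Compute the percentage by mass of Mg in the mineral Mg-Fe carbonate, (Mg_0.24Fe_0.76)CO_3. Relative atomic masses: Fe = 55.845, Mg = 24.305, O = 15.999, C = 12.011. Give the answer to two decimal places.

Molar mass of (Mg_0.24Fe_0.76)CO_3: 0.24*24.305 + 0.76*55.845 + 1*12.011 + 3*15.999 = 108.283 g/mol.
Mass of Mg per formula unit: 0.24 × 24.305 = 5.833 g.
Weight fraction Mg = 5.833 / 108.283 = 0.0539.

5.39 wt%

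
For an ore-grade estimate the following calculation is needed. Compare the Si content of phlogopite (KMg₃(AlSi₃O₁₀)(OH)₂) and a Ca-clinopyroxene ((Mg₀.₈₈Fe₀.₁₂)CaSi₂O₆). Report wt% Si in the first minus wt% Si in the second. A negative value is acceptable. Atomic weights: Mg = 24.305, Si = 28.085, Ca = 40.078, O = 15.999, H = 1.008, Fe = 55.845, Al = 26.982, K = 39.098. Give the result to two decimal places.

-5.30 percentage points

Si in KMg₃(AlSi₃O₁₀)(OH)₂: molar mass 417.254 g/mol; 3×28.085 = 84.255 g → 20.19 wt%.
Si in (Mg₀.₈₈Fe₀.₁₂)CaSi₂O₆: molar mass 220.332 g/mol; 2×28.085 = 56.170 g → 25.49 wt%.
Difference = 20.19 − 25.49 = -5.30 percentage points.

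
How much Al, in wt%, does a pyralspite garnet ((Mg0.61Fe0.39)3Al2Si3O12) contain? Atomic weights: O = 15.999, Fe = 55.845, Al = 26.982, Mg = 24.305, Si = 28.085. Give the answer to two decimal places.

Molar mass of (Mg0.61Fe0.39)3Al2Si3O12: 1.83×24.305 + 1.17×55.845 + 2×26.982 + 3×28.085 + 12×15.999 = 440.024 g/mol.
Mass of Al per formula unit: 2 × 26.982 = 53.964 g.
Weight fraction Al = 53.964 / 440.024 = 0.1226.

12.26 wt%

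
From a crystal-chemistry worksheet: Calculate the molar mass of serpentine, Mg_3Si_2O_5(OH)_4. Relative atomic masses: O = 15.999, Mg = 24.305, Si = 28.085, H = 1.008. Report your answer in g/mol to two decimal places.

Mg: 3 × 24.305 = 72.9150
Si: 2 × 28.085 = 56.1700
O: 9 × 15.999 = 143.9910
H: 4 × 1.008 = 4.0320
Summing the contributions gives the formula mass.

277.11 g/mol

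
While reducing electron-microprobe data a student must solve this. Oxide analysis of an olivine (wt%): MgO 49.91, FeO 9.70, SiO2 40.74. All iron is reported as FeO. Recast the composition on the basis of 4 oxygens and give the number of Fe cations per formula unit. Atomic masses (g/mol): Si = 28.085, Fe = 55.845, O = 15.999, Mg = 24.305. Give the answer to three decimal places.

49.91 wt% MgO ÷ 40.304 g/mol = 1.23834 mol, giving 1.23834 Mg and 1.23834 O.
9.70 wt% FeO ÷ 71.844 g/mol = 0.13501 mol, giving 0.13501 Fe and 0.13501 O.
40.74 wt% SiO2 ÷ 60.083 g/mol = 0.67806 mol, giving 0.67806 Si and 1.35612 O.
Oxygen sums to 2.72947; scaling by 4/2.72947 = 1.46549 puts the formula on 4 O.
Fe: 0.13501 × 1.46549 = 0.198 atoms per formula unit.

0.198 Fe apfu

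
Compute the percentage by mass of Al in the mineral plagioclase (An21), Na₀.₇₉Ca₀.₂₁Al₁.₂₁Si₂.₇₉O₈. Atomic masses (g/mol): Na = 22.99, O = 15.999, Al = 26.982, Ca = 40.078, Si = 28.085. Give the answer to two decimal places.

M(Na₀.₇₉Ca₀.₂₁Al₁.₂₁Si₂.₇₉O₈) = 265.576 g/mol.
Al contributes 1.21 × 26.982 = 32.648 g per mole.
32.648/265.576 = 0.1229 → 12.29%.

12.29 mass %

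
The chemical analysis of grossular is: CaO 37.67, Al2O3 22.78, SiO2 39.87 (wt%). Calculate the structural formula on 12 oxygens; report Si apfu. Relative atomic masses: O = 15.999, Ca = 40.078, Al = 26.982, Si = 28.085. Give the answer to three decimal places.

2.983 Si apfu

37.67 wt% CaO ÷ 56.077 g/mol = 0.67175 mol, giving 0.67175 Ca and 0.67175 O.
22.78 wt% Al2O3 ÷ 101.961 g/mol = 0.22342 mol, giving 0.44684 Al and 0.67026 O.
39.87 wt% SiO2 ÷ 60.083 g/mol = 0.66358 mol, giving 0.66358 Si and 1.32716 O.
Oxygen sums to 2.66917; scaling by 12/2.66917 = 4.49578 puts the formula on 12 O.
Si: 0.66358 × 4.49578 = 2.983 atoms per formula unit.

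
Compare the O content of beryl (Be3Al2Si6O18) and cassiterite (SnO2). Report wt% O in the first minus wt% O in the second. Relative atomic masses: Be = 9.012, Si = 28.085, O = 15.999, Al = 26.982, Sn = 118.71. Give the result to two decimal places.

32.35 percentage points

O in Be3Al2Si6O18: molar mass 537.492 g/mol; 18×15.999 = 287.982 g → 53.58 wt%.
O in SnO2: molar mass 150.708 g/mol; 2×15.999 = 31.998 g → 21.23 wt%.
Difference = 53.58 − 21.23 = 32.35 percentage points.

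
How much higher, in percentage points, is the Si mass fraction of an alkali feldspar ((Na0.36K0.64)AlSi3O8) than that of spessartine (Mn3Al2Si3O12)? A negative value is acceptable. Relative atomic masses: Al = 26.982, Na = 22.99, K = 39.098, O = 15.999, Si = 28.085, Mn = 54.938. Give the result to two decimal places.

M((Na0.36K0.64)AlSi3O8) = 272.528 g/mol, so wt% Si = 84.255/272.528 × 100 = 30.92%.
M(Mn3Al2Si3O12) = 495.021 g/mol, so wt% Si = 84.255/495.021 × 100 = 17.02%.
30.92 − 17.02 = 13.90 pp.

13.90 percentage points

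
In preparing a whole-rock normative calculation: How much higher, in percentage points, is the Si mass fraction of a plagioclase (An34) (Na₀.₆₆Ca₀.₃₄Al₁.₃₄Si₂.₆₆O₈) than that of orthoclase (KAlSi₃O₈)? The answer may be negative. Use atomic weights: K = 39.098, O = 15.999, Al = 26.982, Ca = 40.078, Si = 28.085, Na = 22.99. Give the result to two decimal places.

-2.36 percentage points

Si in Na₀.₆₆Ca₀.₃₄Al₁.₃₄Si₂.₆₆O₈: molar mass 267.654 g/mol; 2.66×28.085 = 74.706 g → 27.91 wt%.
Si in KAlSi₃O₈: molar mass 278.327 g/mol; 3×28.085 = 84.255 g → 30.27 wt%.
Difference = 27.91 − 30.27 = -2.36 percentage points.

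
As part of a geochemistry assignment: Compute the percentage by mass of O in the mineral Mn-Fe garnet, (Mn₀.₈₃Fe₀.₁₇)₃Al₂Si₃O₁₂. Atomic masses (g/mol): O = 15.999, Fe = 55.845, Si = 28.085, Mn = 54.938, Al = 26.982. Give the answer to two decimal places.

38.75 mass %

M((Mn₀.₈₃Fe₀.₁₇)₃Al₂Si₃O₁₂) = 495.484 g/mol.
O contributes 12 × 15.999 = 191.988 g per mole.
191.988/495.484 = 0.3875 → 38.75%.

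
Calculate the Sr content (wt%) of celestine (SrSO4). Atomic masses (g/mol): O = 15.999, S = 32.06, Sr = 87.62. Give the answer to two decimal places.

M(SrSO4) = 183.676 g/mol.
Sr contributes 1 × 87.62 = 87.620 g per mole.
87.620/183.676 = 0.4770 → 47.70%.

47.70 wt%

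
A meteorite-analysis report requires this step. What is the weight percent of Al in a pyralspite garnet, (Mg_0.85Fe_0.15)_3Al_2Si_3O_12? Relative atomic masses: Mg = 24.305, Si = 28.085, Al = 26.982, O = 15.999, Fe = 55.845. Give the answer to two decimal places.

M((Mg_0.85Fe_0.15)_3Al_2Si_3O_12) = 417.315 g/mol.
Al contributes 2 × 26.982 = 53.964 g per mole.
53.964/417.315 = 0.1293 → 12.93%.

12.93 weight percent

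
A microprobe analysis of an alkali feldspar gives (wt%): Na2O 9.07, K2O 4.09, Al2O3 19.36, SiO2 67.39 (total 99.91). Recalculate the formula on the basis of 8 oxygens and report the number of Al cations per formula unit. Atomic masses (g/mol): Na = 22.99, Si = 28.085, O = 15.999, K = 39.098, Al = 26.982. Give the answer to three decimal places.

9.07 wt% Na2O ÷ 61.979 g/mol = 0.14634 mol, giving 0.29268 Na and 0.14634 O.
4.09 wt% K2O ÷ 94.195 g/mol = 0.04342 mol, giving 0.08684 K and 0.04342 O.
19.36 wt% Al2O3 ÷ 101.961 g/mol = 0.18988 mol, giving 0.37976 Al and 0.56964 O.
67.39 wt% SiO2 ÷ 60.083 g/mol = 1.12162 mol, giving 1.12162 Si and 2.24324 O.
Oxygen sums to 3.00264; scaling by 8/3.00264 = 2.66432 puts the formula on 8 O.
Al: 0.37976 × 2.66432 = 1.012 atoms per formula unit.

1.012 Al apfu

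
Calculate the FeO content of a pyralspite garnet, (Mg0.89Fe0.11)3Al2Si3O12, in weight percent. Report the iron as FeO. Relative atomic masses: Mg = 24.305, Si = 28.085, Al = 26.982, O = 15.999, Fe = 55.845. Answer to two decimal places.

5.73 wt%

Formula mass = 413.530 g/mol.
0.33 Fe → 0.3300 mol FeO per formula unit; M(FeO) = 71.844, so FeO mass = 23.709 g.
23.709/413.530 × 100 = 5.73 wt%.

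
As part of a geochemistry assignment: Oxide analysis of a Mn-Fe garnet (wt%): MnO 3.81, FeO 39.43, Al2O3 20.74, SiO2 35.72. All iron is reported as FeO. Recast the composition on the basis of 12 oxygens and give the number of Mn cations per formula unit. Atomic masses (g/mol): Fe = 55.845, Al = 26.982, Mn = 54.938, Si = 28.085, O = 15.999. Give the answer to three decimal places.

0.268 Mn apfu

MnO: 3.81/70.937 = 0.05371 mol → 0.05371 mol Mn, 0.05371 mol O.
FeO: 39.43/71.844 = 0.54883 mol → 0.54883 mol Fe, 0.54883 mol O.
Al2O3: 20.74/101.961 = 0.20341 mol → 0.40682 mol Al, 0.61023 mol O.
SiO2: 35.72/60.083 = 0.59451 mol → 0.59451 mol Si, 1.18902 mol O.
Total oxygen = 2.40179 mol. Normalization factor = 12/2.40179 = 4.99627.
Mn per 12 O = 0.05371 × 4.99627 = 0.268.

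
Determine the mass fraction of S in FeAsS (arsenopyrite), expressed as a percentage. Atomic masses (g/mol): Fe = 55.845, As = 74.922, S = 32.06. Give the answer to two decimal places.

Molar mass of FeAsS: 1×55.845 + 1×74.922 + 1×32.06 = 162.827 g/mol.
Mass of S per formula unit: 1 × 32.06 = 32.060 g.
Weight fraction S = 32.060 / 162.827 = 0.1969.

19.69 wt%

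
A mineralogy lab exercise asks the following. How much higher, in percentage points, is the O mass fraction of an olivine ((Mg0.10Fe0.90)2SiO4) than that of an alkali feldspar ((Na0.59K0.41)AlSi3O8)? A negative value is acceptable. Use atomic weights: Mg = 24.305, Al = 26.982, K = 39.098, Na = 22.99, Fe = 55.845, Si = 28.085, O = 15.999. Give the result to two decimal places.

O in (Mg0.10Fe0.90)2SiO4: molar mass 197.463 g/mol; 4×15.999 = 63.996 g → 32.41 wt%.
O in (Na0.59K0.41)AlSi3O8: molar mass 268.823 g/mol; 8×15.999 = 127.992 g → 47.61 wt%.
Difference = 32.41 − 47.61 = -15.20 percentage points.

-15.20 percentage points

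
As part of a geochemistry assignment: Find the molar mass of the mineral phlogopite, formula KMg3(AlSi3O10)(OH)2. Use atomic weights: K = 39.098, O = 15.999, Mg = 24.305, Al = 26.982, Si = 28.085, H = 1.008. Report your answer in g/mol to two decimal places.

417.25 g/mol

M = 1(39.098) + 3(24.305) + 1(26.982) + 3(28.085) + 12(15.999) + 2(1.008)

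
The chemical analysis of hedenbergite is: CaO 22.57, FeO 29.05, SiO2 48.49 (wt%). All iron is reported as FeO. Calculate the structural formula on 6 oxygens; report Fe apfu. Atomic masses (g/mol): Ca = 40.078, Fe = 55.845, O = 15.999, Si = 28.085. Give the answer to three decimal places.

1.002 Fe apfu

CaO (M=56.077): mol = 0.40248; Ca = 0.40248, O = 0.40248.
FeO (M=71.844): mol = 0.40435; Fe = 0.40435, O = 0.40435.
SiO2 (M=60.083): mol = 0.80705; Si = 0.80705, O = 1.61410.
ΣO = 2.42093; factor = 6/ΣO = 2.47839.
Fe apfu = 0.40435 × 2.47839 = 1.002.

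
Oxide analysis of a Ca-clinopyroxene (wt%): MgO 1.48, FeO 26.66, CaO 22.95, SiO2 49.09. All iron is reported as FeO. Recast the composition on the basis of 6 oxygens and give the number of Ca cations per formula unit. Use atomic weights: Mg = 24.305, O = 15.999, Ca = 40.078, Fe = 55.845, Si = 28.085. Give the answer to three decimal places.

MgO: 1.48/40.304 = 0.03672 mol → 0.03672 mol Mg, 0.03672 mol O.
FeO: 26.66/71.844 = 0.37108 mol → 0.37108 mol Fe, 0.37108 mol O.
CaO: 22.95/56.077 = 0.40926 mol → 0.40926 mol Ca, 0.40926 mol O.
SiO2: 49.09/60.083 = 0.81704 mol → 0.81704 mol Si, 1.63408 mol O.
Total oxygen = 2.45114 mol. Normalization factor = 6/2.45114 = 2.44784.
Ca per 6 O = 0.40926 × 2.44784 = 1.002.

1.002 Ca apfu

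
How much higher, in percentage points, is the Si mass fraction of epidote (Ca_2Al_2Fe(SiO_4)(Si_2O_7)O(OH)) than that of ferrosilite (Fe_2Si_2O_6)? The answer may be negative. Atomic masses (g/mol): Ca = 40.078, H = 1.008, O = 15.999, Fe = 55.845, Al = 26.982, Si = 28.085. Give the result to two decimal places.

M(Ca_2Al_2Fe(SiO_4)(Si_2O_7)O(OH)) = 483.215 g/mol, so wt% Si = 84.255/483.215 × 100 = 17.44%.
M(Fe_2Si_2O_6) = 263.854 g/mol, so wt% Si = 56.170/263.854 × 100 = 21.29%.
17.44 − 21.29 = -3.85 pp.

-3.85 percentage points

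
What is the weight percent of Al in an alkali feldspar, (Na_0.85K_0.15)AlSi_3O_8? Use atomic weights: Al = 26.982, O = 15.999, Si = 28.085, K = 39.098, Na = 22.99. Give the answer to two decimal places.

10.20 wt%

Molar mass of (Na_0.85K_0.15)AlSi_3O_8: 0.85·22.99 + 0.15·39.098 + 1·26.982 + 3·28.085 + 8·15.999 = 264.635 g/mol.
Mass of Al per formula unit: 1 × 26.982 = 26.982 g.
Weight fraction Al = 26.982 / 264.635 = 0.1020.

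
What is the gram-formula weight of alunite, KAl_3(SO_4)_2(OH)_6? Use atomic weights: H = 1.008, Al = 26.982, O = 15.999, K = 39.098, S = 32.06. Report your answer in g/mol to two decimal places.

The formula mass is the sum 1*39.098 + 3*26.982 + 2*32.06 + 14*15.999 + 6*1.008.

414.20 g/mol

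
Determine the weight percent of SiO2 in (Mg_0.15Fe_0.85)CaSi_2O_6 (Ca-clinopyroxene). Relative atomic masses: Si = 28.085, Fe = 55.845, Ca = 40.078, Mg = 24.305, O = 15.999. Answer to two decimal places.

49.38 wt%

Formula mass = 243.356 g/mol.
2 Si → 2.0000 mol SiO2 per formula unit; M(SiO2) = 60.083, so SiO2 mass = 120.166 g.
120.166/243.356 × 100 = 49.38 wt%.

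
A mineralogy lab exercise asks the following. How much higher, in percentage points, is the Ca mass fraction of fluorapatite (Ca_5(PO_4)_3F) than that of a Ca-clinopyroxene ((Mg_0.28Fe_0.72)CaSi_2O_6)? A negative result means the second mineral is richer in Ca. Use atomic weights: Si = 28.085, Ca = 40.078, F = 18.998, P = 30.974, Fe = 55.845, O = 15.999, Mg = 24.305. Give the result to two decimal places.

22.99 percentage points

First mineral: 200.390 g Ca in 504.298 g formula = 39.74 wt% Ca.
Second mineral: 40.078 g Ca in 239.256 g formula = 16.75 wt% Ca.
39.74% − 16.75% gives a difference of 22.99 percentage points.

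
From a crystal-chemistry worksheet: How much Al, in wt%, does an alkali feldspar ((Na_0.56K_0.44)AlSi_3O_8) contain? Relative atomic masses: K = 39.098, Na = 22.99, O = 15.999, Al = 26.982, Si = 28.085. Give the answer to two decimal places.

10.02 wt%

Molar mass of (Na_0.56K_0.44)AlSi_3O_8: 0.56*22.99 + 0.44*39.098 + 1*26.982 + 3*28.085 + 8*15.999 = 269.307 g/mol.
Mass of Al per formula unit: 1 × 26.982 = 26.982 g.
Weight fraction Al = 26.982 / 269.307 = 0.1002.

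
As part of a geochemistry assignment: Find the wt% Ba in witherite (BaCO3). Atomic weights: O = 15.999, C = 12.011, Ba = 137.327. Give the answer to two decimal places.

Molar mass of BaCO3: 1·137.327 + 1·12.011 + 3·15.999 = 197.335 g/mol.
Mass of Ba per formula unit: 1 × 137.327 = 137.327 g.
Weight fraction Ba = 137.327 / 197.335 = 0.6959.

69.59 mass %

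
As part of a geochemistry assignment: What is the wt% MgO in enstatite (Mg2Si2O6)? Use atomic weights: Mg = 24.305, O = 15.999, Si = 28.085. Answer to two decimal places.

40.15 wt%

Formula mass = 200.774 g/mol.
2 Mg → 2.0000 mol MgO per formula unit; M(MgO) = 40.304, so MgO mass = 80.608 g.
80.608/200.774 × 100 = 40.15 wt%.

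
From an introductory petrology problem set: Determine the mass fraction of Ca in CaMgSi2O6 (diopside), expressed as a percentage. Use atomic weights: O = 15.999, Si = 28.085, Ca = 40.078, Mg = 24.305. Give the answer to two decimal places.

18.51 weight percent

M(CaMgSi2O6) = 216.547 g/mol.
Ca contributes 1 × 40.078 = 40.078 g per mole.
40.078/216.547 = 0.1851 → 18.51%.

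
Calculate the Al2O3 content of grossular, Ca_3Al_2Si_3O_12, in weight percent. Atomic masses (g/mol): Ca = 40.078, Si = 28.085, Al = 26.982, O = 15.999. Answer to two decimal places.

22.64 wt%

Formula mass = 450.441 g/mol.
2 Al → 1.0000 mol Al2O3 per formula unit; M(Al2O3) = 101.961, so Al2O3 mass = 101.961 g.
101.961/450.441 × 100 = 22.64 wt%.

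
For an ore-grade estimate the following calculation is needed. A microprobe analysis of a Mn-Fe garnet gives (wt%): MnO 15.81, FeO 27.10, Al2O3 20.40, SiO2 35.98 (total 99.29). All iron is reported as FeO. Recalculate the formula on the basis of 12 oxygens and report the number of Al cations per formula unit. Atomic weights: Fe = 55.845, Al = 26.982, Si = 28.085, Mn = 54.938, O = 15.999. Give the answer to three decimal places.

2.002 Al apfu

MnO: 15.81/70.937 = 0.22287 mol → 0.22287 mol Mn, 0.22287 mol O.
FeO: 27.10/71.844 = 0.37721 mol → 0.37721 mol Fe, 0.37721 mol O.
Al2O3: 20.40/101.961 = 0.20008 mol → 0.40016 mol Al, 0.60024 mol O.
SiO2: 35.98/60.083 = 0.59884 mol → 0.59884 mol Si, 1.19768 mol O.
Total oxygen = 2.39800 mol. Normalization factor = 12/2.39800 = 5.00417.
Al per 12 O = 0.40016 × 5.00417 = 2.002.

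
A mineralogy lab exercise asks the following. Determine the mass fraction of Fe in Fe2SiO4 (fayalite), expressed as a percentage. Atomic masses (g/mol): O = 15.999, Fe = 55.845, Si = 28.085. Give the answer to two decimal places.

Molar mass of Fe2SiO4: 2*55.845 + 1*28.085 + 4*15.999 = 203.771 g/mol.
Mass of Fe per formula unit: 2 × 55.845 = 111.690 g.
Weight fraction Fe = 111.690 / 203.771 = 0.5481.

54.81 mass %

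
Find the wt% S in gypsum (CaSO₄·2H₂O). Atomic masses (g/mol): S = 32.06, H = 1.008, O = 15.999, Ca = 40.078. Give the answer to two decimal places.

Formula mass = 1×40.078 + 1×32.06 + 6×15.999 + 4×1.008 = 172.164 g/mol, of which 32.060 g is S.
So S makes up 32.060/172.164 = 0.1862 of the mass, i.e. 18.62%.

18.62 mass %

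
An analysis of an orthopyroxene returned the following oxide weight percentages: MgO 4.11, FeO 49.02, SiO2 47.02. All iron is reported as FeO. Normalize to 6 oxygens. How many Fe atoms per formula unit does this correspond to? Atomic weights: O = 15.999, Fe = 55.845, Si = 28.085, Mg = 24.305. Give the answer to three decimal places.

1.742 Fe apfu

MgO: 4.11/40.304 = 0.10197 mol → 0.10197 mol Mg, 0.10197 mol O.
FeO: 49.02/71.844 = 0.68231 mol → 0.68231 mol Fe, 0.68231 mol O.
SiO2: 47.02/60.083 = 0.78258 mol → 0.78258 mol Si, 1.56516 mol O.
Total oxygen = 2.34944 mol. Normalization factor = 6/2.34944 = 2.55380.
Fe per 6 O = 0.68231 × 2.55380 = 1.742.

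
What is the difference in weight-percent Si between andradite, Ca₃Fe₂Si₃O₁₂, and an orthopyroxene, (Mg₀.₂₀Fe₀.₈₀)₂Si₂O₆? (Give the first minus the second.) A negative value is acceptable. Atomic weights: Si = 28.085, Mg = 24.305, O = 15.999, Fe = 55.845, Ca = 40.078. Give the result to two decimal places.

-5.78 percentage points

First mineral: 84.255 g Si in 508.167 g formula = 16.58 wt% Si.
Second mineral: 56.170 g Si in 251.238 g formula = 22.36 wt% Si.
16.58% − 22.36% gives a difference of -5.78 percentage points.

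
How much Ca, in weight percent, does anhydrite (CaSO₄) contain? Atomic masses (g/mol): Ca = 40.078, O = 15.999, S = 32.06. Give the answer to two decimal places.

Molar mass of CaSO₄: 1·40.078 + 1·32.06 + 4·15.999 = 136.134 g/mol.
Mass of Ca per formula unit: 1 × 40.078 = 40.078 g.
Weight fraction Ca = 40.078 / 136.134 = 0.2944.

29.44 weight percent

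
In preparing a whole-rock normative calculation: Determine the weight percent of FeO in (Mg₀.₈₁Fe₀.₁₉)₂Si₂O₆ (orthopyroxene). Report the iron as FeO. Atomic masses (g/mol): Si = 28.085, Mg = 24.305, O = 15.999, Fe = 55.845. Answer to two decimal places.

Molar mass of (Mg₀.₈₁Fe₀.₁₉)₂Si₂O₆ = 1.62*24.305 + 0.38*55.845 + 2*28.085 + 6*15.999 = 212.759 g/mol.
Each formula unit contains 0.38 Fe, equivalent to 0.38/1 = 0.3800 mol FeO.
M(FeO) = 1×55.845 + 1×15.999 = 71.844 g/mol.
Mass of FeO per formula unit = 0.3800 × 71.844 = 27.301 g.
FeO wt% = 27.301 / 212.759 × 100 = 12.83%.

12.83 wt%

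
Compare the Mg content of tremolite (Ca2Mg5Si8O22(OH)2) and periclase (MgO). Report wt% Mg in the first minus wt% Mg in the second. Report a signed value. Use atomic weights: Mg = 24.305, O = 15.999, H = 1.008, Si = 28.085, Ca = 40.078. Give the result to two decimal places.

-45.34 percentage points

Mg in Ca2Mg5Si8O22(OH)2: molar mass 812.353 g/mol; 5×24.305 = 121.525 g → 14.96 wt%.
Mg in MgO: molar mass 40.304 g/mol; 1×24.305 = 24.305 g → 60.30 wt%.
Difference = 14.96 − 60.30 = -45.34 percentage points.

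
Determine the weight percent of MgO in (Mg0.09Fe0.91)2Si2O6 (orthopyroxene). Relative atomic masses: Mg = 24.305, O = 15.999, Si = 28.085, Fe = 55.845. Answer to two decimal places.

Molar mass of (Mg0.09Fe0.91)2Si2O6 = 0.18*24.305 + 1.82*55.845 + 2*28.085 + 6*15.999 = 258.177 g/mol.
Each formula unit contains 0.18 Mg, equivalent to 0.18/1 = 0.1800 mol MgO.
M(MgO) = 1×24.305 + 1×15.999 = 40.304 g/mol.
Mass of MgO per formula unit = 0.1800 × 40.304 = 7.255 g.
MgO wt% = 7.255 / 258.177 × 100 = 2.81%.

2.81 wt%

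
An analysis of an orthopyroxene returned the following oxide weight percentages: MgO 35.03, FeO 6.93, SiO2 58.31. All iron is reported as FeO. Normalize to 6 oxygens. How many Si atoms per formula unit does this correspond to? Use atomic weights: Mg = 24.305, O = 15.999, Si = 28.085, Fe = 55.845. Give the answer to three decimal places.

2.003 Si apfu

35.03 wt% MgO ÷ 40.304 g/mol = 0.86914 mol, giving 0.86914 Mg and 0.86914 O.
6.93 wt% FeO ÷ 71.844 g/mol = 0.09646 mol, giving 0.09646 Fe and 0.09646 O.
58.31 wt% SiO2 ÷ 60.083 g/mol = 0.97049 mol, giving 0.97049 Si and 1.94098 O.
Oxygen sums to 2.90658; scaling by 6/2.90658 = 2.06428 puts the formula on 6 O.
Si: 0.97049 × 2.06428 = 2.003 atoms per formula unit.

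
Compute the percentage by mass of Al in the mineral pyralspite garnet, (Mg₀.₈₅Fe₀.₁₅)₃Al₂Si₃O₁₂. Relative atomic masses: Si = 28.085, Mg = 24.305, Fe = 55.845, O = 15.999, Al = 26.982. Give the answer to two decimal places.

Molar mass of (Mg₀.₈₅Fe₀.₁₅)₃Al₂Si₃O₁₂: 2.55*24.305 + 0.45*55.845 + 2*26.982 + 3*28.085 + 12*15.999 = 417.315 g/mol.
Mass of Al per formula unit: 2 × 26.982 = 53.964 g.
Weight fraction Al = 53.964 / 417.315 = 0.1293.

12.93 weight percent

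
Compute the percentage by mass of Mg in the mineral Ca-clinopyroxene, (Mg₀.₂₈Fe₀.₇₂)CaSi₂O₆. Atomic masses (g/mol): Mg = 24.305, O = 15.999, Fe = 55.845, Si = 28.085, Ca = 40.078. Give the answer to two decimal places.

Molar mass of (Mg₀.₂₈Fe₀.₇₂)CaSi₂O₆: 0.28·24.305 + 0.72·55.845 + 1·40.078 + 2·28.085 + 6·15.999 = 239.256 g/mol.
Mass of Mg per formula unit: 0.28 × 24.305 = 6.805 g.
Weight fraction Mg = 6.805 / 239.256 = 0.0284.

2.84 mass %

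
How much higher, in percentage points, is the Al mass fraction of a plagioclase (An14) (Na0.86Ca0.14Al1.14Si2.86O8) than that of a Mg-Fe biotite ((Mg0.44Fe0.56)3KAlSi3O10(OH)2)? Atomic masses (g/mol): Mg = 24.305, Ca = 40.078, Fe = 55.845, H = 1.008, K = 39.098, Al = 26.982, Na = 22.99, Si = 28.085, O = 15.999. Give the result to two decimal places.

5.89 percentage points

First mineral: 30.759 g Al in 264.457 g formula = 11.63 wt% Al.
Second mineral: 26.982 g Al in 470.241 g formula = 5.74 wt% Al.
11.63% − 5.74% gives a difference of 5.89 percentage points.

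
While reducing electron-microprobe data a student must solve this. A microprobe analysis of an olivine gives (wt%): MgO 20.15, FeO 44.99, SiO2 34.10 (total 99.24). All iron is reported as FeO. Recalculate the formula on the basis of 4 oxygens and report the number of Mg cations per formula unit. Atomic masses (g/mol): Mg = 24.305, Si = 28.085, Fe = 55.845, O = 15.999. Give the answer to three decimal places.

20.15 wt% MgO ÷ 40.304 g/mol = 0.49995 mol, giving 0.49995 Mg and 0.49995 O.
44.99 wt% FeO ÷ 71.844 g/mol = 0.62622 mol, giving 0.62622 Fe and 0.62622 O.
34.10 wt% SiO2 ÷ 60.083 g/mol = 0.56755 mol, giving 0.56755 Si and 1.13510 O.
Oxygen sums to 2.26127; scaling by 4/2.26127 = 1.76892 puts the formula on 4 O.
Mg: 0.49995 × 1.76892 = 0.884 atoms per formula unit.

0.884 Mg apfu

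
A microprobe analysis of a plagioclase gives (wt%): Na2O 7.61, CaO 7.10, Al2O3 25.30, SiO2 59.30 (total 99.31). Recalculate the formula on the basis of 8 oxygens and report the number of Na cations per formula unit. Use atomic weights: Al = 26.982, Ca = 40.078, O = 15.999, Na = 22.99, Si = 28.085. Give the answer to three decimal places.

0.662 Na apfu

7.61 wt% Na2O ÷ 61.979 g/mol = 0.12278 mol, giving 0.24556 Na and 0.12278 O.
7.10 wt% CaO ÷ 56.077 g/mol = 0.12661 mol, giving 0.12661 Ca and 0.12661 O.
25.30 wt% Al2O3 ÷ 101.961 g/mol = 0.24813 mol, giving 0.49626 Al and 0.74439 O.
59.30 wt% SiO2 ÷ 60.083 g/mol = 0.98697 mol, giving 0.98697 Si and 1.97394 O.
Oxygen sums to 2.96772; scaling by 8/2.96772 = 2.69567 puts the formula on 8 O.
Na: 0.24556 × 2.69567 = 0.662 atoms per formula unit.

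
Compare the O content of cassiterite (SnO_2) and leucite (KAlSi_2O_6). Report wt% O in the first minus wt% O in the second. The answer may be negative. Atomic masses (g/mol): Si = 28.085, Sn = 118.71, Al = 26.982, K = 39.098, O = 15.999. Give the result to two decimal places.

O in SnO_2: molar mass 150.708 g/mol; 2×15.999 = 31.998 g → 21.23 wt%.
O in KAlSi_2O_6: molar mass 218.244 g/mol; 6×15.999 = 95.994 g → 43.98 wt%.
Difference = 21.23 − 43.98 = -22.75 percentage points.

-22.75 percentage points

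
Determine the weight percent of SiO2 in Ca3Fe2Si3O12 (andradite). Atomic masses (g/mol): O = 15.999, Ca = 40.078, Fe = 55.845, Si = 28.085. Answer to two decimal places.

35.47 wt%

Molar mass of Ca3Fe2Si3O12 = 3·40.078 + 2·55.845 + 3·28.085 + 12·15.999 = 508.167 g/mol.
Each formula unit contains 3 Si, equivalent to 3/1 = 3.0000 mol SiO2.
M(SiO2) = 1×28.085 + 2×15.999 = 60.083 g/mol.
Mass of SiO2 per formula unit = 3.0000 × 60.083 = 180.249 g.
SiO2 wt% = 180.249 / 508.167 × 100 = 35.47%.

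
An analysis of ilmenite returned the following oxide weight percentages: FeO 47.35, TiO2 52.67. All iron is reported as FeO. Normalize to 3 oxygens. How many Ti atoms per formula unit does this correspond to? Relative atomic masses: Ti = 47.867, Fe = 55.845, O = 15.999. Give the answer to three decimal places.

FeO (M=71.844): mol = 0.65907; Fe = 0.65907, O = 0.65907.
TiO2 (M=79.865): mol = 0.65949; Ti = 0.65949, O = 1.31898.
ΣO = 1.97805; factor = 3/ΣO = 1.51665.
Ti apfu = 0.65949 × 1.51665 = 1.000.

1.000 Ti apfu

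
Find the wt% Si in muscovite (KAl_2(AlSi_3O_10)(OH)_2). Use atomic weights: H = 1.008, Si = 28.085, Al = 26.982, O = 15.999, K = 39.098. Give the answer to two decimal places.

Molar mass of KAl_2(AlSi_3O_10)(OH)_2: 1*39.098 + 3*26.982 + 3*28.085 + 12*15.999 + 2*1.008 = 398.303 g/mol.
Mass of Si per formula unit: 3 × 28.085 = 84.255 g.
Weight fraction Si = 84.255 / 398.303 = 0.2115.

21.15 wt%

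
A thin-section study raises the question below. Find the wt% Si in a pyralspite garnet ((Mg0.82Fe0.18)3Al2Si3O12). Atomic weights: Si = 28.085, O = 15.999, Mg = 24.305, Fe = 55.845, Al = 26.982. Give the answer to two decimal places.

20.05 weight percent

Molar mass of (Mg0.82Fe0.18)3Al2Si3O12: 2.46×24.305 + 0.54×55.845 + 2×26.982 + 3×28.085 + 12×15.999 = 420.154 g/mol.
Mass of Si per formula unit: 3 × 28.085 = 84.255 g.
Weight fraction Si = 84.255 / 420.154 = 0.2005.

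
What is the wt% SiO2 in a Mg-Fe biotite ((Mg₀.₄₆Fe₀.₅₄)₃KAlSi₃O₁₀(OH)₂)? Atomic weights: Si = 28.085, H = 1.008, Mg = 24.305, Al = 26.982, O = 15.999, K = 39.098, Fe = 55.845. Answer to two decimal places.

Formula mass = 468.349 g/mol.
3 Si → 3.0000 mol SiO2 per formula unit; M(SiO2) = 60.083, so SiO2 mass = 180.249 g.
180.249/468.349 × 100 = 38.49 wt%.

38.49 wt%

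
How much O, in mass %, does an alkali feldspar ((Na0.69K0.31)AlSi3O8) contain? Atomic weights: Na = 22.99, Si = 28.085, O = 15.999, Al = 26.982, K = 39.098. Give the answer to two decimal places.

47.90 mass %

M((Na0.69K0.31)AlSi3O8) = 267.212 g/mol.
O contributes 8 × 15.999 = 127.992 g per mole.
127.992/267.212 = 0.4790 → 47.90%.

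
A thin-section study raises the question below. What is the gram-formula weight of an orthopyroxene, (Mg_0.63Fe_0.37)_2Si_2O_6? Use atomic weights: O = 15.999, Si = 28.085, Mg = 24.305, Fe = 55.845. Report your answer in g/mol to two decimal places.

The formula mass is the sum 1.26·24.305 + 0.74·55.845 + 2·28.085 + 6·15.999.

224.11 g/mol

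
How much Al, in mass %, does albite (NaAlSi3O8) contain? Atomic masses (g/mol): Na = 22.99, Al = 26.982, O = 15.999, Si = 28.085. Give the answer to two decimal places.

Molar mass of NaAlSi3O8: 1*22.99 + 1*26.982 + 3*28.085 + 8*15.999 = 262.219 g/mol.
Mass of Al per formula unit: 1 × 26.982 = 26.982 g.
Weight fraction Al = 26.982 / 262.219 = 0.1029.

10.29 mass %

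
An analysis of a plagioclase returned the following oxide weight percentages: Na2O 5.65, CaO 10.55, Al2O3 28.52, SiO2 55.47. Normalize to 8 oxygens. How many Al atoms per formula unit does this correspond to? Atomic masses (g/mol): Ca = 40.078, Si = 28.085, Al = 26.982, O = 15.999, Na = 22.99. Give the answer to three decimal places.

1.509 Al apfu

5.65 wt% Na2O ÷ 61.979 g/mol = 0.09116 mol, giving 0.18232 Na and 0.09116 O.
10.55 wt% CaO ÷ 56.077 g/mol = 0.18813 mol, giving 0.18813 Ca and 0.18813 O.
28.52 wt% Al2O3 ÷ 101.961 g/mol = 0.27971 mol, giving 0.55942 Al and 0.83913 O.
55.47 wt% SiO2 ÷ 60.083 g/mol = 0.92322 mol, giving 0.92322 Si and 1.84644 O.
Oxygen sums to 2.96486; scaling by 8/2.96486 = 2.69827 puts the formula on 8 O.
Al: 0.55942 × 2.69827 = 1.509 atoms per formula unit.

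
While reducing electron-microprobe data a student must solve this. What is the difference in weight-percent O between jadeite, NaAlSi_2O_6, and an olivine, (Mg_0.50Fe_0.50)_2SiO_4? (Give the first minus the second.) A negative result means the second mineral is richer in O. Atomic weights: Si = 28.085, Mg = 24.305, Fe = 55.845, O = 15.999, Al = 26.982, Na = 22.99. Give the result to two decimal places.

O in NaAlSi_2O_6: molar mass 202.136 g/mol; 6×15.999 = 95.994 g → 47.49 wt%.
O in (Mg_0.50Fe_0.50)_2SiO_4: molar mass 172.231 g/mol; 4×15.999 = 63.996 g → 37.16 wt%.
Difference = 47.49 − 37.16 = 10.33 percentage points.

10.33 percentage points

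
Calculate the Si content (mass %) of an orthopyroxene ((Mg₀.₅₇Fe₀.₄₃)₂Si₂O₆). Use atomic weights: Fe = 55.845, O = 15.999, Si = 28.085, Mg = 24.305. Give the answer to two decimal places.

24.65 mass %

Formula mass = 1.14·24.305 + 0.86·55.845 + 2·28.085 + 6·15.999 = 227.898 g/mol, of which 56.170 g is Si.
So Si makes up 56.170/227.898 = 0.2465 of the mass, i.e. 24.65%.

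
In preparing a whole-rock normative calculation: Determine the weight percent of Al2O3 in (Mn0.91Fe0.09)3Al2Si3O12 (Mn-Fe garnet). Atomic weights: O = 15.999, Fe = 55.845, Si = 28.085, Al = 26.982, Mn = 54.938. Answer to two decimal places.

Molar mass of (Mn0.91Fe0.09)3Al2Si3O12 = 2.73*54.938 + 0.27*55.845 + 2*26.982 + 3*28.085 + 12*15.999 = 495.266 g/mol.
Each formula unit contains 2 Al, equivalent to 2/2 = 1.0000 mol Al2O3.
M(Al2O3) = 2×26.982 + 3×15.999 = 101.961 g/mol.
Mass of Al2O3 per formula unit = 1.0000 × 101.961 = 101.961 g.
Al2O3 wt% = 101.961 / 495.266 × 100 = 20.59%.

20.59 wt%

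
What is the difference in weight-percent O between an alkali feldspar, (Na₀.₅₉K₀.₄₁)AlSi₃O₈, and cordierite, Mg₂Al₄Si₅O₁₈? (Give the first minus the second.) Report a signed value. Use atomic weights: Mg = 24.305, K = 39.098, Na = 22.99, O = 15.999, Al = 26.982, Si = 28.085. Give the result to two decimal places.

-1.62 percentage points

O in (Na₀.₅₉K₀.₄₁)AlSi₃O₈: molar mass 268.823 g/mol; 8×15.999 = 127.992 g → 47.61 wt%.
O in Mg₂Al₄Si₅O₁₈: molar mass 584.945 g/mol; 18×15.999 = 287.982 g → 49.23 wt%.
Difference = 47.61 − 49.23 = -1.62 percentage points.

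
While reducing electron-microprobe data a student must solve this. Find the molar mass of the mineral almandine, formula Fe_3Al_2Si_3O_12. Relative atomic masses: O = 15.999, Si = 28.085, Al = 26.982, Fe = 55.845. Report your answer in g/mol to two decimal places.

497.74 g/mol

M = 3*55.845 + 2*26.982 + 3*28.085 + 12*15.999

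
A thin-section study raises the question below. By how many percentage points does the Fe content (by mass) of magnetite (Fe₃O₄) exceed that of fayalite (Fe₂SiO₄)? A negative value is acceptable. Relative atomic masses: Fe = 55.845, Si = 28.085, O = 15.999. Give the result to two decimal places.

17.55 percentage points

First mineral: 167.535 g Fe in 231.531 g formula = 72.36 wt% Fe.
Second mineral: 111.690 g Fe in 203.771 g formula = 54.81 wt% Fe.
72.36% − 54.81% gives a difference of 17.55 percentage points.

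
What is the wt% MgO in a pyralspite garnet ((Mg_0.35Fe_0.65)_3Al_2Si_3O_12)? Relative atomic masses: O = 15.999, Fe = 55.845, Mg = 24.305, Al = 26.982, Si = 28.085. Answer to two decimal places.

Formula mass = 464.625 g/mol.
1.05 Mg → 1.0500 mol MgO per formula unit; M(MgO) = 40.304, so MgO mass = 42.319 g.
42.319/464.625 × 100 = 9.11 wt%.

9.11 wt%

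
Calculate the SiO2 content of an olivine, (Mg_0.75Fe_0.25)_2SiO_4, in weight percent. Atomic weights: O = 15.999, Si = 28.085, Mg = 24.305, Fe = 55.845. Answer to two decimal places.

M((Mg_0.75Fe_0.25)_2SiO_4) = 156.461 g/mol; M(SiO2) = 60.083 g/mol.
Moles SiO2 per formula unit = 1 Si ÷ 1 = 1.0000.
SiO2 fraction = (1.0000 × 60.083) / 156.461 = 60.083/156.461 = 0.3840.

38.40 wt%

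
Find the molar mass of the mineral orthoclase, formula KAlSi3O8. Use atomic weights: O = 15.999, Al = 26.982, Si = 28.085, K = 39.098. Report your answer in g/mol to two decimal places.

K: 1 × 39.098 = 39.0980
Al: 1 × 26.982 = 26.9820
Si: 3 × 28.085 = 84.2550
O: 8 × 15.999 = 127.9920
Summing the contributions gives the formula mass.

278.33 g/mol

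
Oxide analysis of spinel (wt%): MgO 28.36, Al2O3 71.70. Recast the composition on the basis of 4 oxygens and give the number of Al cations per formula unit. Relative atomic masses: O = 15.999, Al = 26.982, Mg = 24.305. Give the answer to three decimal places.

28.36 wt% MgO ÷ 40.304 g/mol = 0.70365 mol, giving 0.70365 Mg and 0.70365 O.
71.70 wt% Al2O3 ÷ 101.961 g/mol = 0.70321 mol, giving 1.40642 Al and 2.10963 O.
Oxygen sums to 2.81328; scaling by 4/2.81328 = 1.42183 puts the formula on 4 O.
Al: 1.40642 × 1.42183 = 2.000 atoms per formula unit.

2.000 Al apfu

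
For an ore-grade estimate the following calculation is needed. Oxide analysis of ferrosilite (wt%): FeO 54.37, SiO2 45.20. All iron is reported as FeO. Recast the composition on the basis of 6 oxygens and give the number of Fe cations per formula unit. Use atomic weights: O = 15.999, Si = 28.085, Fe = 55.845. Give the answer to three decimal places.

2.008 Fe apfu

FeO: 54.37/71.844 = 0.75678 mol → 0.75678 mol Fe, 0.75678 mol O.
SiO2: 45.20/60.083 = 0.75229 mol → 0.75229 mol Si, 1.50458 mol O.
Total oxygen = 2.26136 mol. Normalization factor = 6/2.26136 = 2.65327.
Fe per 6 O = 0.75678 × 2.65327 = 2.008.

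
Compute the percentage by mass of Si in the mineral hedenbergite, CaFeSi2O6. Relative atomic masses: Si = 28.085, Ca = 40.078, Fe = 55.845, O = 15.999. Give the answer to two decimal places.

M(CaFeSi2O6) = 248.087 g/mol.
Si contributes 2 × 28.085 = 56.170 g per mole.
56.170/248.087 = 0.2264 → 22.64%.

22.64 mass %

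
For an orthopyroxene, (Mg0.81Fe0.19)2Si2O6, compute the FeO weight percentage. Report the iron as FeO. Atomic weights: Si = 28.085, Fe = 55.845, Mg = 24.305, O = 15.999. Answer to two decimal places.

12.83 wt%

Molar mass of (Mg0.81Fe0.19)2Si2O6 = 1.62·24.305 + 0.38·55.845 + 2·28.085 + 6·15.999 = 212.759 g/mol.
Each formula unit contains 0.38 Fe, equivalent to 0.38/1 = 0.3800 mol FeO.
M(FeO) = 1×55.845 + 1×15.999 = 71.844 g/mol.
Mass of FeO per formula unit = 0.3800 × 71.844 = 27.301 g.
FeO wt% = 27.301 / 212.759 × 100 = 12.83%.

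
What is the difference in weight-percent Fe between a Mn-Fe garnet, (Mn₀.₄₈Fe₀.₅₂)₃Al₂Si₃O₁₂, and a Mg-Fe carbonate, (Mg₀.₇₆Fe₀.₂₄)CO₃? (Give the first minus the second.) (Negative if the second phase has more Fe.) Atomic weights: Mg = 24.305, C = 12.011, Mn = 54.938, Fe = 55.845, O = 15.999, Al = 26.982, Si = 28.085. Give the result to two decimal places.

2.96 percentage points

First mineral: 87.118 g Fe in 496.436 g formula = 17.55 wt% Fe.
Second mineral: 13.403 g Fe in 91.883 g formula = 14.59 wt% Fe.
17.55% − 14.59% gives a difference of 2.96 percentage points.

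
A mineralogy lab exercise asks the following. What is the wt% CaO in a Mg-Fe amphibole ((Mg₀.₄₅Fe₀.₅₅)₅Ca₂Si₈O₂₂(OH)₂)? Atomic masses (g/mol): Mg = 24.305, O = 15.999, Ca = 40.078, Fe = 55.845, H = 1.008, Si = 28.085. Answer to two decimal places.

M((Mg₀.₄₅Fe₀.₅₅)₅Ca₂Si₈O₂₂(OH)₂) = 899.088 g/mol; M(CaO) = 56.077 g/mol.
Moles CaO per formula unit = 2 Ca ÷ 1 = 2.0000.
CaO fraction = (2.0000 × 56.077) / 899.088 = 112.154/899.088 = 0.1247.

12.47 wt%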